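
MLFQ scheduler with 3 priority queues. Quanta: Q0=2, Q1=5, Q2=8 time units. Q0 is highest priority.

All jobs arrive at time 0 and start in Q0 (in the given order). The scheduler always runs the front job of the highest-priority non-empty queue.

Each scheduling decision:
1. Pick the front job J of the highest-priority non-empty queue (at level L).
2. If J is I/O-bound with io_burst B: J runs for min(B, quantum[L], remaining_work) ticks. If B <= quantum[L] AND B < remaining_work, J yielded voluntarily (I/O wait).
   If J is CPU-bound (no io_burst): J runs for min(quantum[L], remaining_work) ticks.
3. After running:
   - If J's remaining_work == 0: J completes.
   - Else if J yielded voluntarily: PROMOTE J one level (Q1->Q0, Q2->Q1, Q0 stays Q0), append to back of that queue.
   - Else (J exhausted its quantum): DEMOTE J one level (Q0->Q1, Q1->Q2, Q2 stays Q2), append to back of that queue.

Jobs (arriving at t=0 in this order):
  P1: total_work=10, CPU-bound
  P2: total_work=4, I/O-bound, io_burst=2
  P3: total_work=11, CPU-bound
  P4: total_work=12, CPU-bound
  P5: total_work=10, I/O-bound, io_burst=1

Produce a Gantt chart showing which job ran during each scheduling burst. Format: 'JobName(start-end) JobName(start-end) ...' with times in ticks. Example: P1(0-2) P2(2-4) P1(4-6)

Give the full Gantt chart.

Answer: P1(0-2) P2(2-4) P3(4-6) P4(6-8) P5(8-9) P2(9-11) P5(11-12) P5(12-13) P5(13-14) P5(14-15) P5(15-16) P5(16-17) P5(17-18) P5(18-19) P5(19-20) P1(20-25) P3(25-30) P4(30-35) P1(35-38) P3(38-42) P4(42-47)

Derivation:
t=0-2: P1@Q0 runs 2, rem=8, quantum used, demote→Q1. Q0=[P2,P3,P4,P5] Q1=[P1] Q2=[]
t=2-4: P2@Q0 runs 2, rem=2, I/O yield, promote→Q0. Q0=[P3,P4,P5,P2] Q1=[P1] Q2=[]
t=4-6: P3@Q0 runs 2, rem=9, quantum used, demote→Q1. Q0=[P4,P5,P2] Q1=[P1,P3] Q2=[]
t=6-8: P4@Q0 runs 2, rem=10, quantum used, demote→Q1. Q0=[P5,P2] Q1=[P1,P3,P4] Q2=[]
t=8-9: P5@Q0 runs 1, rem=9, I/O yield, promote→Q0. Q0=[P2,P5] Q1=[P1,P3,P4] Q2=[]
t=9-11: P2@Q0 runs 2, rem=0, completes. Q0=[P5] Q1=[P1,P3,P4] Q2=[]
t=11-12: P5@Q0 runs 1, rem=8, I/O yield, promote→Q0. Q0=[P5] Q1=[P1,P3,P4] Q2=[]
t=12-13: P5@Q0 runs 1, rem=7, I/O yield, promote→Q0. Q0=[P5] Q1=[P1,P3,P4] Q2=[]
t=13-14: P5@Q0 runs 1, rem=6, I/O yield, promote→Q0. Q0=[P5] Q1=[P1,P3,P4] Q2=[]
t=14-15: P5@Q0 runs 1, rem=5, I/O yield, promote→Q0. Q0=[P5] Q1=[P1,P3,P4] Q2=[]
t=15-16: P5@Q0 runs 1, rem=4, I/O yield, promote→Q0. Q0=[P5] Q1=[P1,P3,P4] Q2=[]
t=16-17: P5@Q0 runs 1, rem=3, I/O yield, promote→Q0. Q0=[P5] Q1=[P1,P3,P4] Q2=[]
t=17-18: P5@Q0 runs 1, rem=2, I/O yield, promote→Q0. Q0=[P5] Q1=[P1,P3,P4] Q2=[]
t=18-19: P5@Q0 runs 1, rem=1, I/O yield, promote→Q0. Q0=[P5] Q1=[P1,P3,P4] Q2=[]
t=19-20: P5@Q0 runs 1, rem=0, completes. Q0=[] Q1=[P1,P3,P4] Q2=[]
t=20-25: P1@Q1 runs 5, rem=3, quantum used, demote→Q2. Q0=[] Q1=[P3,P4] Q2=[P1]
t=25-30: P3@Q1 runs 5, rem=4, quantum used, demote→Q2. Q0=[] Q1=[P4] Q2=[P1,P3]
t=30-35: P4@Q1 runs 5, rem=5, quantum used, demote→Q2. Q0=[] Q1=[] Q2=[P1,P3,P4]
t=35-38: P1@Q2 runs 3, rem=0, completes. Q0=[] Q1=[] Q2=[P3,P4]
t=38-42: P3@Q2 runs 4, rem=0, completes. Q0=[] Q1=[] Q2=[P4]
t=42-47: P4@Q2 runs 5, rem=0, completes. Q0=[] Q1=[] Q2=[]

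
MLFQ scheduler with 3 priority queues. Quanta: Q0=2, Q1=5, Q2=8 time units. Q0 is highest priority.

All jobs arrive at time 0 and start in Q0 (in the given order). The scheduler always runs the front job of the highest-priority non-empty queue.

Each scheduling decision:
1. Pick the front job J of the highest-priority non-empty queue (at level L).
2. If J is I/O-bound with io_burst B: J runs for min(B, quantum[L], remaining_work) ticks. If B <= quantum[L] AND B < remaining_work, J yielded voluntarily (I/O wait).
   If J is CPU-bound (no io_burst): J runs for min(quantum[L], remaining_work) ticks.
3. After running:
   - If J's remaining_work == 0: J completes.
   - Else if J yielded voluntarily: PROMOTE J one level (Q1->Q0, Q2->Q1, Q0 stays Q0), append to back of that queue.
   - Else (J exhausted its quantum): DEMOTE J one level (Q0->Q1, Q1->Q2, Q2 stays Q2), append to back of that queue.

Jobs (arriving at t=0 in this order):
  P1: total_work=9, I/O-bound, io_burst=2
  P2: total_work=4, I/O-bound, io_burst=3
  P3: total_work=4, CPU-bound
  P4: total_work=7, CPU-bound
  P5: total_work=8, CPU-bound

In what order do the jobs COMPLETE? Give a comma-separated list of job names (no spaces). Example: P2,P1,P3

Answer: P1,P2,P3,P4,P5

Derivation:
t=0-2: P1@Q0 runs 2, rem=7, I/O yield, promote→Q0. Q0=[P2,P3,P4,P5,P1] Q1=[] Q2=[]
t=2-4: P2@Q0 runs 2, rem=2, quantum used, demote→Q1. Q0=[P3,P4,P5,P1] Q1=[P2] Q2=[]
t=4-6: P3@Q0 runs 2, rem=2, quantum used, demote→Q1. Q0=[P4,P5,P1] Q1=[P2,P3] Q2=[]
t=6-8: P4@Q0 runs 2, rem=5, quantum used, demote→Q1. Q0=[P5,P1] Q1=[P2,P3,P4] Q2=[]
t=8-10: P5@Q0 runs 2, rem=6, quantum used, demote→Q1. Q0=[P1] Q1=[P2,P3,P4,P5] Q2=[]
t=10-12: P1@Q0 runs 2, rem=5, I/O yield, promote→Q0. Q0=[P1] Q1=[P2,P3,P4,P5] Q2=[]
t=12-14: P1@Q0 runs 2, rem=3, I/O yield, promote→Q0. Q0=[P1] Q1=[P2,P3,P4,P5] Q2=[]
t=14-16: P1@Q0 runs 2, rem=1, I/O yield, promote→Q0. Q0=[P1] Q1=[P2,P3,P4,P5] Q2=[]
t=16-17: P1@Q0 runs 1, rem=0, completes. Q0=[] Q1=[P2,P3,P4,P5] Q2=[]
t=17-19: P2@Q1 runs 2, rem=0, completes. Q0=[] Q1=[P3,P4,P5] Q2=[]
t=19-21: P3@Q1 runs 2, rem=0, completes. Q0=[] Q1=[P4,P5] Q2=[]
t=21-26: P4@Q1 runs 5, rem=0, completes. Q0=[] Q1=[P5] Q2=[]
t=26-31: P5@Q1 runs 5, rem=1, quantum used, demote→Q2. Q0=[] Q1=[] Q2=[P5]
t=31-32: P5@Q2 runs 1, rem=0, completes. Q0=[] Q1=[] Q2=[]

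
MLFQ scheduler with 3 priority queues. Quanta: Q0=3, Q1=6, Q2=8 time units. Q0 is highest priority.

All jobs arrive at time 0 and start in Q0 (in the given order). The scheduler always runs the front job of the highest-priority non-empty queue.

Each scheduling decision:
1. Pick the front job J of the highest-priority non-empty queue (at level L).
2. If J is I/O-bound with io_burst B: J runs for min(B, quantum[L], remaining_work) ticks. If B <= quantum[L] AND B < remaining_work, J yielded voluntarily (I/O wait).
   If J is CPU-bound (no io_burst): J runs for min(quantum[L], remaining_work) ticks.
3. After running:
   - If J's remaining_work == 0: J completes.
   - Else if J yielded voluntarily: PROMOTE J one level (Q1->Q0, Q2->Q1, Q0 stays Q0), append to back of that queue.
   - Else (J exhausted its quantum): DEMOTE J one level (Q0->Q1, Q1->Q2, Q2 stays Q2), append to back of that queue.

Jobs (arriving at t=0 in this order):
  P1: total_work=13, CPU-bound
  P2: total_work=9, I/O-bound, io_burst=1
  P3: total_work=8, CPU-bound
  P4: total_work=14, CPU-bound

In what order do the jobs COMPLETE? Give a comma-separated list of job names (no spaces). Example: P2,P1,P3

t=0-3: P1@Q0 runs 3, rem=10, quantum used, demote→Q1. Q0=[P2,P3,P4] Q1=[P1] Q2=[]
t=3-4: P2@Q0 runs 1, rem=8, I/O yield, promote→Q0. Q0=[P3,P4,P2] Q1=[P1] Q2=[]
t=4-7: P3@Q0 runs 3, rem=5, quantum used, demote→Q1. Q0=[P4,P2] Q1=[P1,P3] Q2=[]
t=7-10: P4@Q0 runs 3, rem=11, quantum used, demote→Q1. Q0=[P2] Q1=[P1,P3,P4] Q2=[]
t=10-11: P2@Q0 runs 1, rem=7, I/O yield, promote→Q0. Q0=[P2] Q1=[P1,P3,P4] Q2=[]
t=11-12: P2@Q0 runs 1, rem=6, I/O yield, promote→Q0. Q0=[P2] Q1=[P1,P3,P4] Q2=[]
t=12-13: P2@Q0 runs 1, rem=5, I/O yield, promote→Q0. Q0=[P2] Q1=[P1,P3,P4] Q2=[]
t=13-14: P2@Q0 runs 1, rem=4, I/O yield, promote→Q0. Q0=[P2] Q1=[P1,P3,P4] Q2=[]
t=14-15: P2@Q0 runs 1, rem=3, I/O yield, promote→Q0. Q0=[P2] Q1=[P1,P3,P4] Q2=[]
t=15-16: P2@Q0 runs 1, rem=2, I/O yield, promote→Q0. Q0=[P2] Q1=[P1,P3,P4] Q2=[]
t=16-17: P2@Q0 runs 1, rem=1, I/O yield, promote→Q0. Q0=[P2] Q1=[P1,P3,P4] Q2=[]
t=17-18: P2@Q0 runs 1, rem=0, completes. Q0=[] Q1=[P1,P3,P4] Q2=[]
t=18-24: P1@Q1 runs 6, rem=4, quantum used, demote→Q2. Q0=[] Q1=[P3,P4] Q2=[P1]
t=24-29: P3@Q1 runs 5, rem=0, completes. Q0=[] Q1=[P4] Q2=[P1]
t=29-35: P4@Q1 runs 6, rem=5, quantum used, demote→Q2. Q0=[] Q1=[] Q2=[P1,P4]
t=35-39: P1@Q2 runs 4, rem=0, completes. Q0=[] Q1=[] Q2=[P4]
t=39-44: P4@Q2 runs 5, rem=0, completes. Q0=[] Q1=[] Q2=[]

Answer: P2,P3,P1,P4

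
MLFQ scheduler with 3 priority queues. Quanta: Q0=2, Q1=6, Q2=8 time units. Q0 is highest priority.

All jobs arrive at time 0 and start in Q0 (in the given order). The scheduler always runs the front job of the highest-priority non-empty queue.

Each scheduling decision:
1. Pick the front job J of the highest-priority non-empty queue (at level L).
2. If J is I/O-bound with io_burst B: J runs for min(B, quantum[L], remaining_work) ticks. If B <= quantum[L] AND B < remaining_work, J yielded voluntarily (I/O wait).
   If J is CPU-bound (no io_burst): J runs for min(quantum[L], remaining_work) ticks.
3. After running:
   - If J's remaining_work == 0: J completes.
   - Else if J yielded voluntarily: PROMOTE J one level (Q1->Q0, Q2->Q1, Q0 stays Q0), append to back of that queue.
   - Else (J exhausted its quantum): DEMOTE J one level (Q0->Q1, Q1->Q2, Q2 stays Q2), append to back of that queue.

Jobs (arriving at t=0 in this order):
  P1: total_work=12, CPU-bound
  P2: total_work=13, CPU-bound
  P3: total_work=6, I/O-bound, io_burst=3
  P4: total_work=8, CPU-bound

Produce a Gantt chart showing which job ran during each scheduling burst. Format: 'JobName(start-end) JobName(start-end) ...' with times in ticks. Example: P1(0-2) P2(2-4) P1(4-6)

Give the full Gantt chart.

t=0-2: P1@Q0 runs 2, rem=10, quantum used, demote→Q1. Q0=[P2,P3,P4] Q1=[P1] Q2=[]
t=2-4: P2@Q0 runs 2, rem=11, quantum used, demote→Q1. Q0=[P3,P4] Q1=[P1,P2] Q2=[]
t=4-6: P3@Q0 runs 2, rem=4, quantum used, demote→Q1. Q0=[P4] Q1=[P1,P2,P3] Q2=[]
t=6-8: P4@Q0 runs 2, rem=6, quantum used, demote→Q1. Q0=[] Q1=[P1,P2,P3,P4] Q2=[]
t=8-14: P1@Q1 runs 6, rem=4, quantum used, demote→Q2. Q0=[] Q1=[P2,P3,P4] Q2=[P1]
t=14-20: P2@Q1 runs 6, rem=5, quantum used, demote→Q2. Q0=[] Q1=[P3,P4] Q2=[P1,P2]
t=20-23: P3@Q1 runs 3, rem=1, I/O yield, promote→Q0. Q0=[P3] Q1=[P4] Q2=[P1,P2]
t=23-24: P3@Q0 runs 1, rem=0, completes. Q0=[] Q1=[P4] Q2=[P1,P2]
t=24-30: P4@Q1 runs 6, rem=0, completes. Q0=[] Q1=[] Q2=[P1,P2]
t=30-34: P1@Q2 runs 4, rem=0, completes. Q0=[] Q1=[] Q2=[P2]
t=34-39: P2@Q2 runs 5, rem=0, completes. Q0=[] Q1=[] Q2=[]

Answer: P1(0-2) P2(2-4) P3(4-6) P4(6-8) P1(8-14) P2(14-20) P3(20-23) P3(23-24) P4(24-30) P1(30-34) P2(34-39)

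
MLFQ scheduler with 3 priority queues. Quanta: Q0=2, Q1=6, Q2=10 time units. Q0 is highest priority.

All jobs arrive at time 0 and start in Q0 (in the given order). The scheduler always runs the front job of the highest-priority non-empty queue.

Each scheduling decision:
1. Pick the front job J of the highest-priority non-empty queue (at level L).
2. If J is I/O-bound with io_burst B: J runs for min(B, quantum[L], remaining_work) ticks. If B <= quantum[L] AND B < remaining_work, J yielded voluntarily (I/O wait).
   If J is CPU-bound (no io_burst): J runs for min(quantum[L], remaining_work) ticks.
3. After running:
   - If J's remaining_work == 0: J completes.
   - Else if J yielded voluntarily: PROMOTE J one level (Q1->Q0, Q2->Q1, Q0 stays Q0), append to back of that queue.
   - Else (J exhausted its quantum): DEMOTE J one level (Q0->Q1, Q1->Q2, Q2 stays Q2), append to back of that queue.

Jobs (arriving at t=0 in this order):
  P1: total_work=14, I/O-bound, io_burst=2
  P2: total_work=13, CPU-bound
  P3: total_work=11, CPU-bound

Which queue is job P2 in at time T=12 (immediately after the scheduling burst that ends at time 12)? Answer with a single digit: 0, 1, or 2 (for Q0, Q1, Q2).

t=0-2: P1@Q0 runs 2, rem=12, I/O yield, promote→Q0. Q0=[P2,P3,P1] Q1=[] Q2=[]
t=2-4: P2@Q0 runs 2, rem=11, quantum used, demote→Q1. Q0=[P3,P1] Q1=[P2] Q2=[]
t=4-6: P3@Q0 runs 2, rem=9, quantum used, demote→Q1. Q0=[P1] Q1=[P2,P3] Q2=[]
t=6-8: P1@Q0 runs 2, rem=10, I/O yield, promote→Q0. Q0=[P1] Q1=[P2,P3] Q2=[]
t=8-10: P1@Q0 runs 2, rem=8, I/O yield, promote→Q0. Q0=[P1] Q1=[P2,P3] Q2=[]
t=10-12: P1@Q0 runs 2, rem=6, I/O yield, promote→Q0. Q0=[P1] Q1=[P2,P3] Q2=[]
t=12-14: P1@Q0 runs 2, rem=4, I/O yield, promote→Q0. Q0=[P1] Q1=[P2,P3] Q2=[]
t=14-16: P1@Q0 runs 2, rem=2, I/O yield, promote→Q0. Q0=[P1] Q1=[P2,P3] Q2=[]
t=16-18: P1@Q0 runs 2, rem=0, completes. Q0=[] Q1=[P2,P3] Q2=[]
t=18-24: P2@Q1 runs 6, rem=5, quantum used, demote→Q2. Q0=[] Q1=[P3] Q2=[P2]
t=24-30: P3@Q1 runs 6, rem=3, quantum used, demote→Q2. Q0=[] Q1=[] Q2=[P2,P3]
t=30-35: P2@Q2 runs 5, rem=0, completes. Q0=[] Q1=[] Q2=[P3]
t=35-38: P3@Q2 runs 3, rem=0, completes. Q0=[] Q1=[] Q2=[]

Answer: 1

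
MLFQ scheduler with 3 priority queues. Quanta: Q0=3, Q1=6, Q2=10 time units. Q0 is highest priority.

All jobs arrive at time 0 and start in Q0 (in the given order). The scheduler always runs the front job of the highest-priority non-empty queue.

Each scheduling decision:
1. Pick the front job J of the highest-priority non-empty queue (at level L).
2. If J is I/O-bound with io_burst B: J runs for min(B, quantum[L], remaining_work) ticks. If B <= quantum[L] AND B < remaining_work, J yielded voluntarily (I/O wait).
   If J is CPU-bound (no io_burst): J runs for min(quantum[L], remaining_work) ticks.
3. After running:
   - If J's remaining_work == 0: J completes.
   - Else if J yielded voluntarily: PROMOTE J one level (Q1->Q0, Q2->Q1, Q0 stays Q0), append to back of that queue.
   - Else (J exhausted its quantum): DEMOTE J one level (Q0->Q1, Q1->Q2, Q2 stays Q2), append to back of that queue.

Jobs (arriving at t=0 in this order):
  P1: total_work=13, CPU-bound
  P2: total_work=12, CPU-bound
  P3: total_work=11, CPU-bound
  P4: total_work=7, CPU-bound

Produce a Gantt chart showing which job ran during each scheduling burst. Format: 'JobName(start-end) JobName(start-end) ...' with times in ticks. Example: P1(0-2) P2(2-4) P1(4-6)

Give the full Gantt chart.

Answer: P1(0-3) P2(3-6) P3(6-9) P4(9-12) P1(12-18) P2(18-24) P3(24-30) P4(30-34) P1(34-38) P2(38-41) P3(41-43)

Derivation:
t=0-3: P1@Q0 runs 3, rem=10, quantum used, demote→Q1. Q0=[P2,P3,P4] Q1=[P1] Q2=[]
t=3-6: P2@Q0 runs 3, rem=9, quantum used, demote→Q1. Q0=[P3,P4] Q1=[P1,P2] Q2=[]
t=6-9: P3@Q0 runs 3, rem=8, quantum used, demote→Q1. Q0=[P4] Q1=[P1,P2,P3] Q2=[]
t=9-12: P4@Q0 runs 3, rem=4, quantum used, demote→Q1. Q0=[] Q1=[P1,P2,P3,P4] Q2=[]
t=12-18: P1@Q1 runs 6, rem=4, quantum used, demote→Q2. Q0=[] Q1=[P2,P3,P4] Q2=[P1]
t=18-24: P2@Q1 runs 6, rem=3, quantum used, demote→Q2. Q0=[] Q1=[P3,P4] Q2=[P1,P2]
t=24-30: P3@Q1 runs 6, rem=2, quantum used, demote→Q2. Q0=[] Q1=[P4] Q2=[P1,P2,P3]
t=30-34: P4@Q1 runs 4, rem=0, completes. Q0=[] Q1=[] Q2=[P1,P2,P3]
t=34-38: P1@Q2 runs 4, rem=0, completes. Q0=[] Q1=[] Q2=[P2,P3]
t=38-41: P2@Q2 runs 3, rem=0, completes. Q0=[] Q1=[] Q2=[P3]
t=41-43: P3@Q2 runs 2, rem=0, completes. Q0=[] Q1=[] Q2=[]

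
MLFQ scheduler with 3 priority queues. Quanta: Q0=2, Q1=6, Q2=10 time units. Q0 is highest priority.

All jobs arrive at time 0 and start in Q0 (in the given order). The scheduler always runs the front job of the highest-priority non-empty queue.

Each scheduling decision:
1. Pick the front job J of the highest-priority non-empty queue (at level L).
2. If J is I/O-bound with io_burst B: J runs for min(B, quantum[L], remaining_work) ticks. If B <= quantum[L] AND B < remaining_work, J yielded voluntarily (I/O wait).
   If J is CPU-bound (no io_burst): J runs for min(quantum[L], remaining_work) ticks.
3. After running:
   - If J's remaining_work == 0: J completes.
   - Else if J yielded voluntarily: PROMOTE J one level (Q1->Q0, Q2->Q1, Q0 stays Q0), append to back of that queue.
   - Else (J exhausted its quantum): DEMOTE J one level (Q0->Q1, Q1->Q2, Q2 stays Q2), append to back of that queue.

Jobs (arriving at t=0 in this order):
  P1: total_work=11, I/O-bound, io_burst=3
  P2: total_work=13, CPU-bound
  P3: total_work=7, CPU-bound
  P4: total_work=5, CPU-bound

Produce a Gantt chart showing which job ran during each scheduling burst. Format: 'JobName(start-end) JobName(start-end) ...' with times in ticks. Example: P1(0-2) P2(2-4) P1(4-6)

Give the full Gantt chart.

Answer: P1(0-2) P2(2-4) P3(4-6) P4(6-8) P1(8-11) P1(11-13) P2(13-19) P3(19-24) P4(24-27) P1(27-30) P1(30-31) P2(31-36)

Derivation:
t=0-2: P1@Q0 runs 2, rem=9, quantum used, demote→Q1. Q0=[P2,P3,P4] Q1=[P1] Q2=[]
t=2-4: P2@Q0 runs 2, rem=11, quantum used, demote→Q1. Q0=[P3,P4] Q1=[P1,P2] Q2=[]
t=4-6: P3@Q0 runs 2, rem=5, quantum used, demote→Q1. Q0=[P4] Q1=[P1,P2,P3] Q2=[]
t=6-8: P4@Q0 runs 2, rem=3, quantum used, demote→Q1. Q0=[] Q1=[P1,P2,P3,P4] Q2=[]
t=8-11: P1@Q1 runs 3, rem=6, I/O yield, promote→Q0. Q0=[P1] Q1=[P2,P3,P4] Q2=[]
t=11-13: P1@Q0 runs 2, rem=4, quantum used, demote→Q1. Q0=[] Q1=[P2,P3,P4,P1] Q2=[]
t=13-19: P2@Q1 runs 6, rem=5, quantum used, demote→Q2. Q0=[] Q1=[P3,P4,P1] Q2=[P2]
t=19-24: P3@Q1 runs 5, rem=0, completes. Q0=[] Q1=[P4,P1] Q2=[P2]
t=24-27: P4@Q1 runs 3, rem=0, completes. Q0=[] Q1=[P1] Q2=[P2]
t=27-30: P1@Q1 runs 3, rem=1, I/O yield, promote→Q0. Q0=[P1] Q1=[] Q2=[P2]
t=30-31: P1@Q0 runs 1, rem=0, completes. Q0=[] Q1=[] Q2=[P2]
t=31-36: P2@Q2 runs 5, rem=0, completes. Q0=[] Q1=[] Q2=[]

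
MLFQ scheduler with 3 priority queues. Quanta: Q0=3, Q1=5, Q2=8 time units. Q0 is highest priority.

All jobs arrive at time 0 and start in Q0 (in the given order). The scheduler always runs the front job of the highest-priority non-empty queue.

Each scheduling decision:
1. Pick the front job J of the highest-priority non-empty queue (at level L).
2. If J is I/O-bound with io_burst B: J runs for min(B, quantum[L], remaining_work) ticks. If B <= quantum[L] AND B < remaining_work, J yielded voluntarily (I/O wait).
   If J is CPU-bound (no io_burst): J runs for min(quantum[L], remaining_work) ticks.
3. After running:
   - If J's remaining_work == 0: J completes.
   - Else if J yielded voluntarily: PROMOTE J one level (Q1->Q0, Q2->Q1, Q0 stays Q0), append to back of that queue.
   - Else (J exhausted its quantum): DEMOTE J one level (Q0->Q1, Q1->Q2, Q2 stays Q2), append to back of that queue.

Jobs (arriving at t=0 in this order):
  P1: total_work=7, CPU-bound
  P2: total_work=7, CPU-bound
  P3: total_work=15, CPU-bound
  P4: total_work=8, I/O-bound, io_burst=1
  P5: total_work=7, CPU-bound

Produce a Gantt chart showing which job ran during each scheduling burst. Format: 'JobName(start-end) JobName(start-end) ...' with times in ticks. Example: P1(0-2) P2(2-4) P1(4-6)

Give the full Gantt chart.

Answer: P1(0-3) P2(3-6) P3(6-9) P4(9-10) P5(10-13) P4(13-14) P4(14-15) P4(15-16) P4(16-17) P4(17-18) P4(18-19) P4(19-20) P1(20-24) P2(24-28) P3(28-33) P5(33-37) P3(37-44)

Derivation:
t=0-3: P1@Q0 runs 3, rem=4, quantum used, demote→Q1. Q0=[P2,P3,P4,P5] Q1=[P1] Q2=[]
t=3-6: P2@Q0 runs 3, rem=4, quantum used, demote→Q1. Q0=[P3,P4,P5] Q1=[P1,P2] Q2=[]
t=6-9: P3@Q0 runs 3, rem=12, quantum used, demote→Q1. Q0=[P4,P5] Q1=[P1,P2,P3] Q2=[]
t=9-10: P4@Q0 runs 1, rem=7, I/O yield, promote→Q0. Q0=[P5,P4] Q1=[P1,P2,P3] Q2=[]
t=10-13: P5@Q0 runs 3, rem=4, quantum used, demote→Q1. Q0=[P4] Q1=[P1,P2,P3,P5] Q2=[]
t=13-14: P4@Q0 runs 1, rem=6, I/O yield, promote→Q0. Q0=[P4] Q1=[P1,P2,P3,P5] Q2=[]
t=14-15: P4@Q0 runs 1, rem=5, I/O yield, promote→Q0. Q0=[P4] Q1=[P1,P2,P3,P5] Q2=[]
t=15-16: P4@Q0 runs 1, rem=4, I/O yield, promote→Q0. Q0=[P4] Q1=[P1,P2,P3,P5] Q2=[]
t=16-17: P4@Q0 runs 1, rem=3, I/O yield, promote→Q0. Q0=[P4] Q1=[P1,P2,P3,P5] Q2=[]
t=17-18: P4@Q0 runs 1, rem=2, I/O yield, promote→Q0. Q0=[P4] Q1=[P1,P2,P3,P5] Q2=[]
t=18-19: P4@Q0 runs 1, rem=1, I/O yield, promote→Q0. Q0=[P4] Q1=[P1,P2,P3,P5] Q2=[]
t=19-20: P4@Q0 runs 1, rem=0, completes. Q0=[] Q1=[P1,P2,P3,P5] Q2=[]
t=20-24: P1@Q1 runs 4, rem=0, completes. Q0=[] Q1=[P2,P3,P5] Q2=[]
t=24-28: P2@Q1 runs 4, rem=0, completes. Q0=[] Q1=[P3,P5] Q2=[]
t=28-33: P3@Q1 runs 5, rem=7, quantum used, demote→Q2. Q0=[] Q1=[P5] Q2=[P3]
t=33-37: P5@Q1 runs 4, rem=0, completes. Q0=[] Q1=[] Q2=[P3]
t=37-44: P3@Q2 runs 7, rem=0, completes. Q0=[] Q1=[] Q2=[]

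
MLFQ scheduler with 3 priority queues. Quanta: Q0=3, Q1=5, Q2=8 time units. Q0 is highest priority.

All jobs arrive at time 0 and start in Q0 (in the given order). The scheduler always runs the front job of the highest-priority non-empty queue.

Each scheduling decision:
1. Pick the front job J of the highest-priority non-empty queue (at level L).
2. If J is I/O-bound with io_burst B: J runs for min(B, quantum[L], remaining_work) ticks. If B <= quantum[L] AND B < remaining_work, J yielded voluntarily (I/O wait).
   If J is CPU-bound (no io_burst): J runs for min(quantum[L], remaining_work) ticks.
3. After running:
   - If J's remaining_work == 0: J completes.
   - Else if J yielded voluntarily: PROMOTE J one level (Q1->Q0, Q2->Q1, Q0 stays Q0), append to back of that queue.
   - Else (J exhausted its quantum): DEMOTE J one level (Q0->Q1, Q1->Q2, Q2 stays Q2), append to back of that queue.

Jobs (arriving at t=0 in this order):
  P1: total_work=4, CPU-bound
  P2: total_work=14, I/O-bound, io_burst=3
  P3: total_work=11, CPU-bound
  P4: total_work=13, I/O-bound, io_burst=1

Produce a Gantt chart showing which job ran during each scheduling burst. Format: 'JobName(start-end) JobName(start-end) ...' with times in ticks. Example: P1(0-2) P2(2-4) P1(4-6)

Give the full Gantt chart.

t=0-3: P1@Q0 runs 3, rem=1, quantum used, demote→Q1. Q0=[P2,P3,P4] Q1=[P1] Q2=[]
t=3-6: P2@Q0 runs 3, rem=11, I/O yield, promote→Q0. Q0=[P3,P4,P2] Q1=[P1] Q2=[]
t=6-9: P3@Q0 runs 3, rem=8, quantum used, demote→Q1. Q0=[P4,P2] Q1=[P1,P3] Q2=[]
t=9-10: P4@Q0 runs 1, rem=12, I/O yield, promote→Q0. Q0=[P2,P4] Q1=[P1,P3] Q2=[]
t=10-13: P2@Q0 runs 3, rem=8, I/O yield, promote→Q0. Q0=[P4,P2] Q1=[P1,P3] Q2=[]
t=13-14: P4@Q0 runs 1, rem=11, I/O yield, promote→Q0. Q0=[P2,P4] Q1=[P1,P3] Q2=[]
t=14-17: P2@Q0 runs 3, rem=5, I/O yield, promote→Q0. Q0=[P4,P2] Q1=[P1,P3] Q2=[]
t=17-18: P4@Q0 runs 1, rem=10, I/O yield, promote→Q0. Q0=[P2,P4] Q1=[P1,P3] Q2=[]
t=18-21: P2@Q0 runs 3, rem=2, I/O yield, promote→Q0. Q0=[P4,P2] Q1=[P1,P3] Q2=[]
t=21-22: P4@Q0 runs 1, rem=9, I/O yield, promote→Q0. Q0=[P2,P4] Q1=[P1,P3] Q2=[]
t=22-24: P2@Q0 runs 2, rem=0, completes. Q0=[P4] Q1=[P1,P3] Q2=[]
t=24-25: P4@Q0 runs 1, rem=8, I/O yield, promote→Q0. Q0=[P4] Q1=[P1,P3] Q2=[]
t=25-26: P4@Q0 runs 1, rem=7, I/O yield, promote→Q0. Q0=[P4] Q1=[P1,P3] Q2=[]
t=26-27: P4@Q0 runs 1, rem=6, I/O yield, promote→Q0. Q0=[P4] Q1=[P1,P3] Q2=[]
t=27-28: P4@Q0 runs 1, rem=5, I/O yield, promote→Q0. Q0=[P4] Q1=[P1,P3] Q2=[]
t=28-29: P4@Q0 runs 1, rem=4, I/O yield, promote→Q0. Q0=[P4] Q1=[P1,P3] Q2=[]
t=29-30: P4@Q0 runs 1, rem=3, I/O yield, promote→Q0. Q0=[P4] Q1=[P1,P3] Q2=[]
t=30-31: P4@Q0 runs 1, rem=2, I/O yield, promote→Q0. Q0=[P4] Q1=[P1,P3] Q2=[]
t=31-32: P4@Q0 runs 1, rem=1, I/O yield, promote→Q0. Q0=[P4] Q1=[P1,P3] Q2=[]
t=32-33: P4@Q0 runs 1, rem=0, completes. Q0=[] Q1=[P1,P3] Q2=[]
t=33-34: P1@Q1 runs 1, rem=0, completes. Q0=[] Q1=[P3] Q2=[]
t=34-39: P3@Q1 runs 5, rem=3, quantum used, demote→Q2. Q0=[] Q1=[] Q2=[P3]
t=39-42: P3@Q2 runs 3, rem=0, completes. Q0=[] Q1=[] Q2=[]

Answer: P1(0-3) P2(3-6) P3(6-9) P4(9-10) P2(10-13) P4(13-14) P2(14-17) P4(17-18) P2(18-21) P4(21-22) P2(22-24) P4(24-25) P4(25-26) P4(26-27) P4(27-28) P4(28-29) P4(29-30) P4(30-31) P4(31-32) P4(32-33) P1(33-34) P3(34-39) P3(39-42)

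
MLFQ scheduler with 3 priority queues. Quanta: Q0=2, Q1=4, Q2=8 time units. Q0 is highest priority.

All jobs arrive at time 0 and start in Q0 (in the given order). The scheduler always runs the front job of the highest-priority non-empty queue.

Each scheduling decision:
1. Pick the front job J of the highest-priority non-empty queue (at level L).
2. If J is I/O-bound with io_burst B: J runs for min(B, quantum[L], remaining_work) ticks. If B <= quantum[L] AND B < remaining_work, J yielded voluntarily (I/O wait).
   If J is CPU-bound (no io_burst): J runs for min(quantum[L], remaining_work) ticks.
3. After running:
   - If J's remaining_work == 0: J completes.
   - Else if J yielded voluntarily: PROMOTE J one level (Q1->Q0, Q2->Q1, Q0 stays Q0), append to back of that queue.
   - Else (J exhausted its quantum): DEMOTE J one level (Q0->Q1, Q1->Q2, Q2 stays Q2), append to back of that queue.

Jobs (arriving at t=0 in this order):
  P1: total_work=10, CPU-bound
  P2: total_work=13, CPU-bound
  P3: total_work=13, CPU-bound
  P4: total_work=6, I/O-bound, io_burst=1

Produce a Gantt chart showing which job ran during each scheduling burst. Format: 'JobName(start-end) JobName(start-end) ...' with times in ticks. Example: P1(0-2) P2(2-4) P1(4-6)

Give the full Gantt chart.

Answer: P1(0-2) P2(2-4) P3(4-6) P4(6-7) P4(7-8) P4(8-9) P4(9-10) P4(10-11) P4(11-12) P1(12-16) P2(16-20) P3(20-24) P1(24-28) P2(28-35) P3(35-42)

Derivation:
t=0-2: P1@Q0 runs 2, rem=8, quantum used, demote→Q1. Q0=[P2,P3,P4] Q1=[P1] Q2=[]
t=2-4: P2@Q0 runs 2, rem=11, quantum used, demote→Q1. Q0=[P3,P4] Q1=[P1,P2] Q2=[]
t=4-6: P3@Q0 runs 2, rem=11, quantum used, demote→Q1. Q0=[P4] Q1=[P1,P2,P3] Q2=[]
t=6-7: P4@Q0 runs 1, rem=5, I/O yield, promote→Q0. Q0=[P4] Q1=[P1,P2,P3] Q2=[]
t=7-8: P4@Q0 runs 1, rem=4, I/O yield, promote→Q0. Q0=[P4] Q1=[P1,P2,P3] Q2=[]
t=8-9: P4@Q0 runs 1, rem=3, I/O yield, promote→Q0. Q0=[P4] Q1=[P1,P2,P3] Q2=[]
t=9-10: P4@Q0 runs 1, rem=2, I/O yield, promote→Q0. Q0=[P4] Q1=[P1,P2,P3] Q2=[]
t=10-11: P4@Q0 runs 1, rem=1, I/O yield, promote→Q0. Q0=[P4] Q1=[P1,P2,P3] Q2=[]
t=11-12: P4@Q0 runs 1, rem=0, completes. Q0=[] Q1=[P1,P2,P3] Q2=[]
t=12-16: P1@Q1 runs 4, rem=4, quantum used, demote→Q2. Q0=[] Q1=[P2,P3] Q2=[P1]
t=16-20: P2@Q1 runs 4, rem=7, quantum used, demote→Q2. Q0=[] Q1=[P3] Q2=[P1,P2]
t=20-24: P3@Q1 runs 4, rem=7, quantum used, demote→Q2. Q0=[] Q1=[] Q2=[P1,P2,P3]
t=24-28: P1@Q2 runs 4, rem=0, completes. Q0=[] Q1=[] Q2=[P2,P3]
t=28-35: P2@Q2 runs 7, rem=0, completes. Q0=[] Q1=[] Q2=[P3]
t=35-42: P3@Q2 runs 7, rem=0, completes. Q0=[] Q1=[] Q2=[]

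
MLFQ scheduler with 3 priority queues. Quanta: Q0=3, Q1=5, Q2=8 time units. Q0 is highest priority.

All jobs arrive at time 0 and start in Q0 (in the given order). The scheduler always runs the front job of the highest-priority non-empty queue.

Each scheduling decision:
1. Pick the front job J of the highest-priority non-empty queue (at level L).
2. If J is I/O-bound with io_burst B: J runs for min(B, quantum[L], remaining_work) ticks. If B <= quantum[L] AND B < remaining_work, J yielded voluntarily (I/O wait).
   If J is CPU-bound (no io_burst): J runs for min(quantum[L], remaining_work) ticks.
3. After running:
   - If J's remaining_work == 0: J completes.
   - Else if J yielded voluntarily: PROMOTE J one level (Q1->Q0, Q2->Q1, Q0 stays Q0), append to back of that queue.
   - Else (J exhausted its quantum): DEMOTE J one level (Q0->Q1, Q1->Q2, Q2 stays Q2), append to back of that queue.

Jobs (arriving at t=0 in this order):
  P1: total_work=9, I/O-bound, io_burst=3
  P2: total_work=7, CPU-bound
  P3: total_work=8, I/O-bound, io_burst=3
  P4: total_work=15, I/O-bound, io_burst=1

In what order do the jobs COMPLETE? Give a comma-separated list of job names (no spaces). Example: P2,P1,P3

Answer: P1,P3,P4,P2

Derivation:
t=0-3: P1@Q0 runs 3, rem=6, I/O yield, promote→Q0. Q0=[P2,P3,P4,P1] Q1=[] Q2=[]
t=3-6: P2@Q0 runs 3, rem=4, quantum used, demote→Q1. Q0=[P3,P4,P1] Q1=[P2] Q2=[]
t=6-9: P3@Q0 runs 3, rem=5, I/O yield, promote→Q0. Q0=[P4,P1,P3] Q1=[P2] Q2=[]
t=9-10: P4@Q0 runs 1, rem=14, I/O yield, promote→Q0. Q0=[P1,P3,P4] Q1=[P2] Q2=[]
t=10-13: P1@Q0 runs 3, rem=3, I/O yield, promote→Q0. Q0=[P3,P4,P1] Q1=[P2] Q2=[]
t=13-16: P3@Q0 runs 3, rem=2, I/O yield, promote→Q0. Q0=[P4,P1,P3] Q1=[P2] Q2=[]
t=16-17: P4@Q0 runs 1, rem=13, I/O yield, promote→Q0. Q0=[P1,P3,P4] Q1=[P2] Q2=[]
t=17-20: P1@Q0 runs 3, rem=0, completes. Q0=[P3,P4] Q1=[P2] Q2=[]
t=20-22: P3@Q0 runs 2, rem=0, completes. Q0=[P4] Q1=[P2] Q2=[]
t=22-23: P4@Q0 runs 1, rem=12, I/O yield, promote→Q0. Q0=[P4] Q1=[P2] Q2=[]
t=23-24: P4@Q0 runs 1, rem=11, I/O yield, promote→Q0. Q0=[P4] Q1=[P2] Q2=[]
t=24-25: P4@Q0 runs 1, rem=10, I/O yield, promote→Q0. Q0=[P4] Q1=[P2] Q2=[]
t=25-26: P4@Q0 runs 1, rem=9, I/O yield, promote→Q0. Q0=[P4] Q1=[P2] Q2=[]
t=26-27: P4@Q0 runs 1, rem=8, I/O yield, promote→Q0. Q0=[P4] Q1=[P2] Q2=[]
t=27-28: P4@Q0 runs 1, rem=7, I/O yield, promote→Q0. Q0=[P4] Q1=[P2] Q2=[]
t=28-29: P4@Q0 runs 1, rem=6, I/O yield, promote→Q0. Q0=[P4] Q1=[P2] Q2=[]
t=29-30: P4@Q0 runs 1, rem=5, I/O yield, promote→Q0. Q0=[P4] Q1=[P2] Q2=[]
t=30-31: P4@Q0 runs 1, rem=4, I/O yield, promote→Q0. Q0=[P4] Q1=[P2] Q2=[]
t=31-32: P4@Q0 runs 1, rem=3, I/O yield, promote→Q0. Q0=[P4] Q1=[P2] Q2=[]
t=32-33: P4@Q0 runs 1, rem=2, I/O yield, promote→Q0. Q0=[P4] Q1=[P2] Q2=[]
t=33-34: P4@Q0 runs 1, rem=1, I/O yield, promote→Q0. Q0=[P4] Q1=[P2] Q2=[]
t=34-35: P4@Q0 runs 1, rem=0, completes. Q0=[] Q1=[P2] Q2=[]
t=35-39: P2@Q1 runs 4, rem=0, completes. Q0=[] Q1=[] Q2=[]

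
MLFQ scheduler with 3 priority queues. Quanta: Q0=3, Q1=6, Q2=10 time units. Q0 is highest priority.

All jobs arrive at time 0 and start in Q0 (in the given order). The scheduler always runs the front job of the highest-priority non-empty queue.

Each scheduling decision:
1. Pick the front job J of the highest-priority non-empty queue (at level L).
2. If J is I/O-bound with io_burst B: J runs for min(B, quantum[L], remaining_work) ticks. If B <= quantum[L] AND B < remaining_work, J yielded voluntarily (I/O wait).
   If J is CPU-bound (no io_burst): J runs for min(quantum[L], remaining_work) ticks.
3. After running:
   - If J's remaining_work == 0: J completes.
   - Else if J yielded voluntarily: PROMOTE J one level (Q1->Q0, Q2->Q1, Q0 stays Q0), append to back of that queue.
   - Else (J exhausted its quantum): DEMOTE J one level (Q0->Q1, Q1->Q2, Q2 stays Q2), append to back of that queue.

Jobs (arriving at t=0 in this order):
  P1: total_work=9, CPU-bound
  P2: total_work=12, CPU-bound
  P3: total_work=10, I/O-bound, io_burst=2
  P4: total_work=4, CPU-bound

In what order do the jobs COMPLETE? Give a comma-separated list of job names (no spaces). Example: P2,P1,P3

t=0-3: P1@Q0 runs 3, rem=6, quantum used, demote→Q1. Q0=[P2,P3,P4] Q1=[P1] Q2=[]
t=3-6: P2@Q0 runs 3, rem=9, quantum used, demote→Q1. Q0=[P3,P4] Q1=[P1,P2] Q2=[]
t=6-8: P3@Q0 runs 2, rem=8, I/O yield, promote→Q0. Q0=[P4,P3] Q1=[P1,P2] Q2=[]
t=8-11: P4@Q0 runs 3, rem=1, quantum used, demote→Q1. Q0=[P3] Q1=[P1,P2,P4] Q2=[]
t=11-13: P3@Q0 runs 2, rem=6, I/O yield, promote→Q0. Q0=[P3] Q1=[P1,P2,P4] Q2=[]
t=13-15: P3@Q0 runs 2, rem=4, I/O yield, promote→Q0. Q0=[P3] Q1=[P1,P2,P4] Q2=[]
t=15-17: P3@Q0 runs 2, rem=2, I/O yield, promote→Q0. Q0=[P3] Q1=[P1,P2,P4] Q2=[]
t=17-19: P3@Q0 runs 2, rem=0, completes. Q0=[] Q1=[P1,P2,P4] Q2=[]
t=19-25: P1@Q1 runs 6, rem=0, completes. Q0=[] Q1=[P2,P4] Q2=[]
t=25-31: P2@Q1 runs 6, rem=3, quantum used, demote→Q2. Q0=[] Q1=[P4] Q2=[P2]
t=31-32: P4@Q1 runs 1, rem=0, completes. Q0=[] Q1=[] Q2=[P2]
t=32-35: P2@Q2 runs 3, rem=0, completes. Q0=[] Q1=[] Q2=[]

Answer: P3,P1,P4,P2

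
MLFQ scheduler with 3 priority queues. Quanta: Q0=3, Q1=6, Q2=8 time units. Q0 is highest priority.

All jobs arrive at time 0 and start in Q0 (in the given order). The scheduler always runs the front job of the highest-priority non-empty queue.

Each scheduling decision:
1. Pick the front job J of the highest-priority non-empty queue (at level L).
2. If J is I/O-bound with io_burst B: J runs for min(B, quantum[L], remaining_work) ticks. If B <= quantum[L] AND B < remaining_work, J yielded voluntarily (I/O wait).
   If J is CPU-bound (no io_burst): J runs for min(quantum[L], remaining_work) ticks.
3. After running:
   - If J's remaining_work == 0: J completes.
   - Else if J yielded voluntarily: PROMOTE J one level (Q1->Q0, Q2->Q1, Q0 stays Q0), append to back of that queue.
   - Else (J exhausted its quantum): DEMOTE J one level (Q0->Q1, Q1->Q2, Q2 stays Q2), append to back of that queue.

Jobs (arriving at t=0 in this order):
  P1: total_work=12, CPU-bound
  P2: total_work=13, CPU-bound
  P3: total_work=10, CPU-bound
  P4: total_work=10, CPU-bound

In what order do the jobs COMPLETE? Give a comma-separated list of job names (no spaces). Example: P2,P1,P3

Answer: P1,P2,P3,P4

Derivation:
t=0-3: P1@Q0 runs 3, rem=9, quantum used, demote→Q1. Q0=[P2,P3,P4] Q1=[P1] Q2=[]
t=3-6: P2@Q0 runs 3, rem=10, quantum used, demote→Q1. Q0=[P3,P4] Q1=[P1,P2] Q2=[]
t=6-9: P3@Q0 runs 3, rem=7, quantum used, demote→Q1. Q0=[P4] Q1=[P1,P2,P3] Q2=[]
t=9-12: P4@Q0 runs 3, rem=7, quantum used, demote→Q1. Q0=[] Q1=[P1,P2,P3,P4] Q2=[]
t=12-18: P1@Q1 runs 6, rem=3, quantum used, demote→Q2. Q0=[] Q1=[P2,P3,P4] Q2=[P1]
t=18-24: P2@Q1 runs 6, rem=4, quantum used, demote→Q2. Q0=[] Q1=[P3,P4] Q2=[P1,P2]
t=24-30: P3@Q1 runs 6, rem=1, quantum used, demote→Q2. Q0=[] Q1=[P4] Q2=[P1,P2,P3]
t=30-36: P4@Q1 runs 6, rem=1, quantum used, demote→Q2. Q0=[] Q1=[] Q2=[P1,P2,P3,P4]
t=36-39: P1@Q2 runs 3, rem=0, completes. Q0=[] Q1=[] Q2=[P2,P3,P4]
t=39-43: P2@Q2 runs 4, rem=0, completes. Q0=[] Q1=[] Q2=[P3,P4]
t=43-44: P3@Q2 runs 1, rem=0, completes. Q0=[] Q1=[] Q2=[P4]
t=44-45: P4@Q2 runs 1, rem=0, completes. Q0=[] Q1=[] Q2=[]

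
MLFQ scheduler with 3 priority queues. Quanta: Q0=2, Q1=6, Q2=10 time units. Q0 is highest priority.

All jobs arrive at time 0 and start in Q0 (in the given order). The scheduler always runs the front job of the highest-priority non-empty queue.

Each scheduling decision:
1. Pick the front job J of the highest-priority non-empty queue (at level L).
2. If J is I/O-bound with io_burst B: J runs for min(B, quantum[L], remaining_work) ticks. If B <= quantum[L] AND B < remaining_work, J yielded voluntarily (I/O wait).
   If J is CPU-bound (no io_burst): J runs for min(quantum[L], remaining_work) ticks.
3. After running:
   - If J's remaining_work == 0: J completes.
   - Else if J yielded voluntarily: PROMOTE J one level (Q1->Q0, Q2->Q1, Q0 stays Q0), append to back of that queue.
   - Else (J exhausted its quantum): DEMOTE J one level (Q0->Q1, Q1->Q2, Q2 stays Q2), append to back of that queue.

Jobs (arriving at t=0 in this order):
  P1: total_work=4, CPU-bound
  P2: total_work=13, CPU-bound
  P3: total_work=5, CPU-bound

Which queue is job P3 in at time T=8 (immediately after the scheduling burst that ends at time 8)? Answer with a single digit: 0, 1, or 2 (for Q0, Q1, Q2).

t=0-2: P1@Q0 runs 2, rem=2, quantum used, demote→Q1. Q0=[P2,P3] Q1=[P1] Q2=[]
t=2-4: P2@Q0 runs 2, rem=11, quantum used, demote→Q1. Q0=[P3] Q1=[P1,P2] Q2=[]
t=4-6: P3@Q0 runs 2, rem=3, quantum used, demote→Q1. Q0=[] Q1=[P1,P2,P3] Q2=[]
t=6-8: P1@Q1 runs 2, rem=0, completes. Q0=[] Q1=[P2,P3] Q2=[]
t=8-14: P2@Q1 runs 6, rem=5, quantum used, demote→Q2. Q0=[] Q1=[P3] Q2=[P2]
t=14-17: P3@Q1 runs 3, rem=0, completes. Q0=[] Q1=[] Q2=[P2]
t=17-22: P2@Q2 runs 5, rem=0, completes. Q0=[] Q1=[] Q2=[]

Answer: 1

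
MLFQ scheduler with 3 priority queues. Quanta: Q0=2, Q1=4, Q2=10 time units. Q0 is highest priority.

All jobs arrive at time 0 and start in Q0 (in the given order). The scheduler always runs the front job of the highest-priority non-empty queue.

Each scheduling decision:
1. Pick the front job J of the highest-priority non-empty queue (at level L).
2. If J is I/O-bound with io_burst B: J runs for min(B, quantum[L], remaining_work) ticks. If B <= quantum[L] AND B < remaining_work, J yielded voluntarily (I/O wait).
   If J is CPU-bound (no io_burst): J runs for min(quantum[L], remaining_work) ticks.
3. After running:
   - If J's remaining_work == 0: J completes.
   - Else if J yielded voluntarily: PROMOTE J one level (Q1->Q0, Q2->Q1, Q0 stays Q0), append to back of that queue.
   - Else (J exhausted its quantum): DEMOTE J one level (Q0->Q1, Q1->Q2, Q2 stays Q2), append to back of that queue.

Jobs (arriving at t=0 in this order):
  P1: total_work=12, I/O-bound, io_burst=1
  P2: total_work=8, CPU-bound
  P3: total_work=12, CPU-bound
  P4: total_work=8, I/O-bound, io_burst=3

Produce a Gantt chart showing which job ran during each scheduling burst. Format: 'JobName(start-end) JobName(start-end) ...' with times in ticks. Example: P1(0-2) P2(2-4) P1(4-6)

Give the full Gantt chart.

t=0-1: P1@Q0 runs 1, rem=11, I/O yield, promote→Q0. Q0=[P2,P3,P4,P1] Q1=[] Q2=[]
t=1-3: P2@Q0 runs 2, rem=6, quantum used, demote→Q1. Q0=[P3,P4,P1] Q1=[P2] Q2=[]
t=3-5: P3@Q0 runs 2, rem=10, quantum used, demote→Q1. Q0=[P4,P1] Q1=[P2,P3] Q2=[]
t=5-7: P4@Q0 runs 2, rem=6, quantum used, demote→Q1. Q0=[P1] Q1=[P2,P3,P4] Q2=[]
t=7-8: P1@Q0 runs 1, rem=10, I/O yield, promote→Q0. Q0=[P1] Q1=[P2,P3,P4] Q2=[]
t=8-9: P1@Q0 runs 1, rem=9, I/O yield, promote→Q0. Q0=[P1] Q1=[P2,P3,P4] Q2=[]
t=9-10: P1@Q0 runs 1, rem=8, I/O yield, promote→Q0. Q0=[P1] Q1=[P2,P3,P4] Q2=[]
t=10-11: P1@Q0 runs 1, rem=7, I/O yield, promote→Q0. Q0=[P1] Q1=[P2,P3,P4] Q2=[]
t=11-12: P1@Q0 runs 1, rem=6, I/O yield, promote→Q0. Q0=[P1] Q1=[P2,P3,P4] Q2=[]
t=12-13: P1@Q0 runs 1, rem=5, I/O yield, promote→Q0. Q0=[P1] Q1=[P2,P3,P4] Q2=[]
t=13-14: P1@Q0 runs 1, rem=4, I/O yield, promote→Q0. Q0=[P1] Q1=[P2,P3,P4] Q2=[]
t=14-15: P1@Q0 runs 1, rem=3, I/O yield, promote→Q0. Q0=[P1] Q1=[P2,P3,P4] Q2=[]
t=15-16: P1@Q0 runs 1, rem=2, I/O yield, promote→Q0. Q0=[P1] Q1=[P2,P3,P4] Q2=[]
t=16-17: P1@Q0 runs 1, rem=1, I/O yield, promote→Q0. Q0=[P1] Q1=[P2,P3,P4] Q2=[]
t=17-18: P1@Q0 runs 1, rem=0, completes. Q0=[] Q1=[P2,P3,P4] Q2=[]
t=18-22: P2@Q1 runs 4, rem=2, quantum used, demote→Q2. Q0=[] Q1=[P3,P4] Q2=[P2]
t=22-26: P3@Q1 runs 4, rem=6, quantum used, demote→Q2. Q0=[] Q1=[P4] Q2=[P2,P3]
t=26-29: P4@Q1 runs 3, rem=3, I/O yield, promote→Q0. Q0=[P4] Q1=[] Q2=[P2,P3]
t=29-31: P4@Q0 runs 2, rem=1, quantum used, demote→Q1. Q0=[] Q1=[P4] Q2=[P2,P3]
t=31-32: P4@Q1 runs 1, rem=0, completes. Q0=[] Q1=[] Q2=[P2,P3]
t=32-34: P2@Q2 runs 2, rem=0, completes. Q0=[] Q1=[] Q2=[P3]
t=34-40: P3@Q2 runs 6, rem=0, completes. Q0=[] Q1=[] Q2=[]

Answer: P1(0-1) P2(1-3) P3(3-5) P4(5-7) P1(7-8) P1(8-9) P1(9-10) P1(10-11) P1(11-12) P1(12-13) P1(13-14) P1(14-15) P1(15-16) P1(16-17) P1(17-18) P2(18-22) P3(22-26) P4(26-29) P4(29-31) P4(31-32) P2(32-34) P3(34-40)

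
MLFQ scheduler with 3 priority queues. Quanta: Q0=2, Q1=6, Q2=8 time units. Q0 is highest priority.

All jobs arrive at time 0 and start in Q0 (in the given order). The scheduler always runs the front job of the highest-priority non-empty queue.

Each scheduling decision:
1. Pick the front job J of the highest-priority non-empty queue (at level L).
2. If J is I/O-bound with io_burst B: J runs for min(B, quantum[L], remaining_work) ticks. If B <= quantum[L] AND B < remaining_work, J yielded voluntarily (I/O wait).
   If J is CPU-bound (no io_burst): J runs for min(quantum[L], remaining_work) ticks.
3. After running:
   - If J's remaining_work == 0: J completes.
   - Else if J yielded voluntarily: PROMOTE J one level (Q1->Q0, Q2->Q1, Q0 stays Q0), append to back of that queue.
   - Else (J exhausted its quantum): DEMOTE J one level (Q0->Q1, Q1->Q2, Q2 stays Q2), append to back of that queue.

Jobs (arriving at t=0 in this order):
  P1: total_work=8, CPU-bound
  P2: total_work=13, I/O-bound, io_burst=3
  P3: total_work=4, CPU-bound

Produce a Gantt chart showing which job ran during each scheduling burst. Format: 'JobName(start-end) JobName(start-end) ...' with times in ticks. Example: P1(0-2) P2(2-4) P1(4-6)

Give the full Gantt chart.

t=0-2: P1@Q0 runs 2, rem=6, quantum used, demote→Q1. Q0=[P2,P3] Q1=[P1] Q2=[]
t=2-4: P2@Q0 runs 2, rem=11, quantum used, demote→Q1. Q0=[P3] Q1=[P1,P2] Q2=[]
t=4-6: P3@Q0 runs 2, rem=2, quantum used, demote→Q1. Q0=[] Q1=[P1,P2,P3] Q2=[]
t=6-12: P1@Q1 runs 6, rem=0, completes. Q0=[] Q1=[P2,P3] Q2=[]
t=12-15: P2@Q1 runs 3, rem=8, I/O yield, promote→Q0. Q0=[P2] Q1=[P3] Q2=[]
t=15-17: P2@Q0 runs 2, rem=6, quantum used, demote→Q1. Q0=[] Q1=[P3,P2] Q2=[]
t=17-19: P3@Q1 runs 2, rem=0, completes. Q0=[] Q1=[P2] Q2=[]
t=19-22: P2@Q1 runs 3, rem=3, I/O yield, promote→Q0. Q0=[P2] Q1=[] Q2=[]
t=22-24: P2@Q0 runs 2, rem=1, quantum used, demote→Q1. Q0=[] Q1=[P2] Q2=[]
t=24-25: P2@Q1 runs 1, rem=0, completes. Q0=[] Q1=[] Q2=[]

Answer: P1(0-2) P2(2-4) P3(4-6) P1(6-12) P2(12-15) P2(15-17) P3(17-19) P2(19-22) P2(22-24) P2(24-25)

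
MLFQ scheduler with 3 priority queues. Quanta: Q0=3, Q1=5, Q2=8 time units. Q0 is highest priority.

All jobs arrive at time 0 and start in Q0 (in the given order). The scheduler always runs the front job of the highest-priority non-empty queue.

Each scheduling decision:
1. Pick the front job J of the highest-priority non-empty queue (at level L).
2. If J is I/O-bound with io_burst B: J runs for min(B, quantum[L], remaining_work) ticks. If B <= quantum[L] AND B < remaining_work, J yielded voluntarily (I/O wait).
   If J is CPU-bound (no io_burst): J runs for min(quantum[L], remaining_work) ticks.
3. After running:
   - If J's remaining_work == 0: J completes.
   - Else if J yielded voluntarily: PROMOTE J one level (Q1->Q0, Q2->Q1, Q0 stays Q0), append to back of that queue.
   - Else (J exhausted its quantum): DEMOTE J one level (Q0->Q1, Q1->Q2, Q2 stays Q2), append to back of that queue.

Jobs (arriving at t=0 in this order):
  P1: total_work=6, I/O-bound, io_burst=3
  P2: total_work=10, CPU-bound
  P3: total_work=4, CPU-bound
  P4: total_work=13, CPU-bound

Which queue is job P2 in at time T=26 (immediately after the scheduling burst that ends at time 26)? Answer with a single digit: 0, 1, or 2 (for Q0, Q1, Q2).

Answer: 2

Derivation:
t=0-3: P1@Q0 runs 3, rem=3, I/O yield, promote→Q0. Q0=[P2,P3,P4,P1] Q1=[] Q2=[]
t=3-6: P2@Q0 runs 3, rem=7, quantum used, demote→Q1. Q0=[P3,P4,P1] Q1=[P2] Q2=[]
t=6-9: P3@Q0 runs 3, rem=1, quantum used, demote→Q1. Q0=[P4,P1] Q1=[P2,P3] Q2=[]
t=9-12: P4@Q0 runs 3, rem=10, quantum used, demote→Q1. Q0=[P1] Q1=[P2,P3,P4] Q2=[]
t=12-15: P1@Q0 runs 3, rem=0, completes. Q0=[] Q1=[P2,P3,P4] Q2=[]
t=15-20: P2@Q1 runs 5, rem=2, quantum used, demote→Q2. Q0=[] Q1=[P3,P4] Q2=[P2]
t=20-21: P3@Q1 runs 1, rem=0, completes. Q0=[] Q1=[P4] Q2=[P2]
t=21-26: P4@Q1 runs 5, rem=5, quantum used, demote→Q2. Q0=[] Q1=[] Q2=[P2,P4]
t=26-28: P2@Q2 runs 2, rem=0, completes. Q0=[] Q1=[] Q2=[P4]
t=28-33: P4@Q2 runs 5, rem=0, completes. Q0=[] Q1=[] Q2=[]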